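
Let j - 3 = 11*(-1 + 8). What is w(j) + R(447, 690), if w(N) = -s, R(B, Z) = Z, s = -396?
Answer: 1086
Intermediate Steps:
j = 80 (j = 3 + 11*(-1 + 8) = 3 + 11*7 = 3 + 77 = 80)
w(N) = 396 (w(N) = -1*(-396) = 396)
w(j) + R(447, 690) = 396 + 690 = 1086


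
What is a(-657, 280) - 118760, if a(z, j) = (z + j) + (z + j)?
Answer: -119514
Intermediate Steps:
a(z, j) = 2*j + 2*z (a(z, j) = (j + z) + (j + z) = 2*j + 2*z)
a(-657, 280) - 118760 = (2*280 + 2*(-657)) - 118760 = (560 - 1314) - 118760 = -754 - 118760 = -119514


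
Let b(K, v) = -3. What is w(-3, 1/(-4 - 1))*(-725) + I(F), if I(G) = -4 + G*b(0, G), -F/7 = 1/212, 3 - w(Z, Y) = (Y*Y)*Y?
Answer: -2315783/1060 ≈ -2184.7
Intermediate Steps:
w(Z, Y) = 3 - Y**3 (w(Z, Y) = 3 - Y*Y*Y = 3 - Y**2*Y = 3 - Y**3)
F = -7/212 ≈ -0.033019
I(G) = -4 - 3*G (I(G) = -4 + G*(-3) = -4 - 3*G)
w(-3, 1/(-4 - 1))*(-725) + I(F) = (3 - (1/(-4 - 1))**3)*(-725) + (-4 - 3*(-7/212)) = (3 - (1/(-5))**3)*(-725) + (-4 + 21/212) = (3 - (-1/5)**3)*(-725) - 827/212 = (3 - 1*(-1/125))*(-725) - 827/212 = (3 + 1/125)*(-725) - 827/212 = (376/125)*(-725) - 827/212 = -10904/5 - 827/212 = -2315783/1060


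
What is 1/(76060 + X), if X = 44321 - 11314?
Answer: 1/109067 ≈ 9.1687e-6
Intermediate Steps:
X = 33007
1/(76060 + X) = 1/(76060 + 33007) = 1/109067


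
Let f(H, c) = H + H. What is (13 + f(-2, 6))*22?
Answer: 198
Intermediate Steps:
f(H, c) = 2*H
(13 + f(-2, 6))*22 = (13 + 2*(-2))*22 = (13 - 4)*22 = 9*22 = 198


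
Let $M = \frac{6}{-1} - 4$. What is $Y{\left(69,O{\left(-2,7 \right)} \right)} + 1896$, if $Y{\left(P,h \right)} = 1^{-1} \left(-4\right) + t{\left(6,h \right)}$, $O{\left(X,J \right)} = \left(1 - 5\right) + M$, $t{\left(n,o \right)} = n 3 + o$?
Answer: $1896$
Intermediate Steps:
$t{\left(n,o \right)} = o + 3 n$ ($t{\left(n,o \right)} = 3 n + o = o + 3 n$)
$M = -10$ ($M = 6 \left(-1\right) - 4 = -6 - 4 = -10$)
$O{\left(X,J \right)} = -14$ ($O{\left(X,J \right)} = \left(1 - 5\right) - 10 = -4 - 10 = -14$)
$Y{\left(P,h \right)} = 14 + h$ ($Y{\left(P,h \right)} = 1^{-1} \left(-4\right) + \left(h + 3 \cdot 6\right) = 1 \left(-4\right) + \left(h + 18\right) = -4 + \left(18 + h\right) = 14 + h$)
$Y{\left(69,O{\left(-2,7 \right)} \right)} + 1896 = \left(14 - 14\right) + 1896 = 0 + 1896 = 1896$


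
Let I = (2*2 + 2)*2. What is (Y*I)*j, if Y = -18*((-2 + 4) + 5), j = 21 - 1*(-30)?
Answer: -77112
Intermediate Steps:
I = 12 (I = (4 + 2)*2 = 6*2 = 12)
j = 51 (j = 21 + 30 = 51)
Y = -126 (Y = -18*(2 + 5) = -18*7 = -126)
(Y*I)*j = -126*12*51 = -1512*51 = -77112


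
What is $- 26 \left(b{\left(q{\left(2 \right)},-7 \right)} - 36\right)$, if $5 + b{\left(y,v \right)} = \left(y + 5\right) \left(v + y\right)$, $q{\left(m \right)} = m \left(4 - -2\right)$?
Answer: $-1144$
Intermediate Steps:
$q{\left(m \right)} = 6 m$ ($q{\left(m \right)} = m \left(4 + 2\right) = m 6 = 6 m$)
$b{\left(y,v \right)} = -5 + \left(5 + y\right) \left(v + y\right)$ ($b{\left(y,v \right)} = -5 + \left(y + 5\right) \left(v + y\right) = -5 + \left(5 + y\right) \left(v + y\right)$)
$- 26 \left(b{\left(q{\left(2 \right)},-7 \right)} - 36\right) = - 26 \left(\left(-5 + \left(6 \cdot 2\right)^{2} + 5 \left(-7\right) + 5 \cdot 6 \cdot 2 - 7 \cdot 6 \cdot 2\right) - 36\right) = - 26 \left(\left(-5 + 12^{2} - 35 + 5 \cdot 12 - 84\right) - 36\right) = - 26 \left(\left(-5 + 144 - 35 + 60 - 84\right) - 36\right) = - 26 \left(80 - 36\right) = \left(-26\right) 44 = -1144$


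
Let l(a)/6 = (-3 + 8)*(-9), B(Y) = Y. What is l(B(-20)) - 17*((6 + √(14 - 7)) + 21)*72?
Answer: -33318 - 1224*√7 ≈ -36556.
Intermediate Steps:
l(a) = -270 (l(a) = 6*((-3 + 8)*(-9)) = 6*(5*(-9)) = 6*(-45) = -270)
l(B(-20)) - 17*((6 + √(14 - 7)) + 21)*72 = -270 - 17*((6 + √(14 - 7)) + 21)*72 = -270 - 17*((6 + √7) + 21)*72 = -270 - 17*(27 + √7)*72 = -270 - (459 + 17*√7)*72 = -270 - (33048 + 1224*√7) = -270 + (-33048 - 1224*√7) = -33318 - 1224*√7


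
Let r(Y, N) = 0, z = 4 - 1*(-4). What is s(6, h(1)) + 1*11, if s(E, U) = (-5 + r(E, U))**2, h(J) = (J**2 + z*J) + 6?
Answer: 36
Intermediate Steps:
z = 8 (z = 4 + 4 = 8)
h(J) = 6 + J**2 + 8*J (h(J) = (J**2 + 8*J) + 6 = 6 + J**2 + 8*J)
s(E, U) = 25 (s(E, U) = (-5 + 0)**2 = (-5)**2 = 25)
s(6, h(1)) + 1*11 = 25 + 1*11 = 25 + 11 = 36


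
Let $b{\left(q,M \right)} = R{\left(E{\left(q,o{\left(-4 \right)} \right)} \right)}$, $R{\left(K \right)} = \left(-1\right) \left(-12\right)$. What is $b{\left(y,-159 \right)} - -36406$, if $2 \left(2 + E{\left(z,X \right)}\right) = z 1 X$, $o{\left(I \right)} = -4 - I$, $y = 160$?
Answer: $36418$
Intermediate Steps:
$E{\left(z,X \right)} = -2 + \frac{X z}{2}$ ($E{\left(z,X \right)} = -2 + \frac{z 1 X}{2} = -2 + \frac{z X}{2} = -2 + \frac{X z}{2}$)
$R{\left(K \right)} = 12$
$b{\left(q,M \right)} = 12$
$b{\left(y,-159 \right)} - -36406 = 12 - -36406 = 12 + 36406 = 36418$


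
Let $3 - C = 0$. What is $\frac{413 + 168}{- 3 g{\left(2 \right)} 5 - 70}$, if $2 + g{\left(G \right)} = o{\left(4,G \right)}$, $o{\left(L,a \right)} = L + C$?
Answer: $- \frac{581}{145} \approx -4.0069$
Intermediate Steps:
$C = 3$ ($C = 3 - 0 = 3 + 0 = 3$)
$o{\left(L,a \right)} = 3 + L$ ($o{\left(L,a \right)} = L + 3 = 3 + L$)
$g{\left(G \right)} = 5$ ($g{\left(G \right)} = -2 + \left(3 + 4\right) = -2 + 7 = 5$)
$\frac{413 + 168}{- 3 g{\left(2 \right)} 5 - 70} = \frac{413 + 168}{\left(-3\right) 5 \cdot 5 - 70} = \frac{581}{\left(-15\right) 5 - 70} = \frac{581}{-75 - 70} = \frac{581}{-145} = 581 \left(- \frac{1}{145}\right) = - \frac{581}{145}$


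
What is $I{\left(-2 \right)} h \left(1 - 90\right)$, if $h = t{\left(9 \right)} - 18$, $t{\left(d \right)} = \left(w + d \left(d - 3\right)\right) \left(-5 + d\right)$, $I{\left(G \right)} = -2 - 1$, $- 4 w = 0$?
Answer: $52866$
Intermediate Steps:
$w = 0$ ($w = \left(- \frac{1}{4}\right) 0 = 0$)
$I{\left(G \right)} = -3$
$t{\left(d \right)} = d \left(-5 + d\right) \left(-3 + d\right)$ ($t{\left(d \right)} = \left(0 + d \left(d - 3\right)\right) \left(-5 + d\right) = \left(0 + d \left(-3 + d\right)\right) \left(-5 + d\right) = d \left(-3 + d\right) \left(-5 + d\right) = d \left(-5 + d\right) \left(-3 + d\right)$)
$h = 198$ ($h = 9 \left(15 + 9^{2} - 72\right) - 18 = 9 \left(15 + 81 - 72\right) - 18 = 9 \cdot 24 - 18 = 216 - 18 = 198$)
$I{\left(-2 \right)} h \left(1 - 90\right) = \left(-3\right) 198 \left(1 - 90\right) = - 594 \left(1 - 90\right) = \left(-594\right) \left(-89\right) = 52866$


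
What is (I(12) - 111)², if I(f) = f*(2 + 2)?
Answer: 3969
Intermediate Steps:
I(f) = 4*f (I(f) = f*4 = 4*f)
(I(12) - 111)² = (4*12 - 111)² = (48 - 111)² = (-63)² = 3969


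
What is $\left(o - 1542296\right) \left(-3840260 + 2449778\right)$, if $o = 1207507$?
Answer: $465518078298$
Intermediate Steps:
$\left(o - 1542296\right) \left(-3840260 + 2449778\right) = \left(1207507 - 1542296\right) \left(-3840260 + 2449778\right) = \left(-334789\right) \left(-1390482\right) = 465518078298$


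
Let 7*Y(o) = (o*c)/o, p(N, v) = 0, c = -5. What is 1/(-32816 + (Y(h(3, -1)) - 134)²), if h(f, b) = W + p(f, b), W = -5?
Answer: -49/718735 ≈ -6.8175e-5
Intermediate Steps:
h(f, b) = -5 (h(f, b) = -5 + 0 = -5)
Y(o) = -5/7 (Y(o) = ((o*(-5))/o)/7 = ((-5*o)/o)/7 = (⅐)*(-5) = -5/7)
1/(-32816 + (Y(h(3, -1)) - 134)²) = 1/(-32816 + (-5/7 - 134)²) = 1/(-32816 + (-943/7)²) = 1/(-32816 + 889249/49) = 1/(-718735/49) = -49/718735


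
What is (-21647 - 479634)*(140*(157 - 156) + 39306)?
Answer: -19773530326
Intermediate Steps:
(-21647 - 479634)*(140*(157 - 156) + 39306) = -501281*(140*1 + 39306) = -501281*(140 + 39306) = -501281*39446 = -19773530326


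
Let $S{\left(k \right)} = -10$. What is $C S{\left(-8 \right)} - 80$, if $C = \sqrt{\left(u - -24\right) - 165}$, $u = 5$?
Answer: $-80 - 20 i \sqrt{34} \approx -80.0 - 116.62 i$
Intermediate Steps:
$C = 2 i \sqrt{34}$ ($C = \sqrt{\left(5 - -24\right) - 165} = \sqrt{\left(5 + 24\right) - 165} = \sqrt{29 - 165} = \sqrt{-136} = 2 i \sqrt{34} \approx 11.662 i$)
$C S{\left(-8 \right)} - 80 = 2 i \sqrt{34} \left(-10\right) - 80 = - 20 i \sqrt{34} - 80 = -80 - 20 i \sqrt{34}$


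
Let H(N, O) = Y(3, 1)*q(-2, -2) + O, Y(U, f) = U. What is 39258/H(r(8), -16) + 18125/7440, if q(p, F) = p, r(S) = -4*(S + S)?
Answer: -29168077/16368 ≈ -1782.0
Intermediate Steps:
r(S) = -8*S
H(N, O) = -6 + O (H(N, O) = 3*(-2) + O = -6 + O)
39258/H(r(8), -16) + 18125/7440 = 39258/(-6 - 16) + 18125/7440 = 39258/(-22) + 18125*(1/7440) = 39258*(-1/22) + 3625/1488 = -19629/11 + 3625/1488 = -29168077/16368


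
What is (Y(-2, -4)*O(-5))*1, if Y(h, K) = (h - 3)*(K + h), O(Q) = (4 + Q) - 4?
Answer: -150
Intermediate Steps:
O(Q) = Q
Y(h, K) = (-3 + h)*(K + h)
(Y(-2, -4)*O(-5))*1 = (((-2)² - 3*(-4) - 3*(-2) - 4*(-2))*(-5))*1 = ((4 + 12 + 6 + 8)*(-5))*1 = (30*(-5))*1 = -150*1 = -150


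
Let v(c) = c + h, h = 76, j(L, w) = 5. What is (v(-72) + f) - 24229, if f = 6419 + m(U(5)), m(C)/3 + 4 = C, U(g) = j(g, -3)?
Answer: -17803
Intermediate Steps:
U(g) = 5
m(C) = -12 + 3*C
v(c) = 76 + c (v(c) = c + 76 = 76 + c)
f = 6422 (f = 6419 + (-12 + 3*5) = 6419 + (-12 + 15) = 6419 + 3 = 6422)
(v(-72) + f) - 24229 = ((76 - 72) + 6422) - 24229 = (4 + 6422) - 24229 = 6426 - 24229 = -17803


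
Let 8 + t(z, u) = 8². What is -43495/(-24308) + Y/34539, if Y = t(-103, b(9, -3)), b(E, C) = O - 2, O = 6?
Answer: 1503635053/839574012 ≈ 1.7910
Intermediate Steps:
b(E, C) = 4 (b(E, C) = 6 - 2 = 4)
t(z, u) = 56 (t(z, u) = -8 + 8² = -8 + 64 = 56)
Y = 56
-43495/(-24308) + Y/34539 = -43495/(-24308) + 56/34539 = -43495*(-1/24308) + 56*(1/34539) = 43495/24308 + 56/34539 = 1503635053/839574012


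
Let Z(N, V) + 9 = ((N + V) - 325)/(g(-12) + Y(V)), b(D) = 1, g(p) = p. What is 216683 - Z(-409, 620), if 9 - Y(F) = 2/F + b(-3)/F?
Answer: 134542172/621 ≈ 2.1665e+5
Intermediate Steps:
Y(F) = 9 - 3/F (Y(F) = 9 - (2/F + 1/F) = 9 - 3/F)
Z(N, V) = -9 + (-325 + N + V)/(-3 - 3/V) (Z(N, V) = -9 + ((N + V) - 325)/(-12 + (9 - 3/V)) = -9 + (-325 + N + V)/(-3 - 3/V))
216683 - Z(-409, 620) = 216683 - (-27 + 81*620 - 1*620*(-217 - 409 + 620))/(3*(1 + 620)) = 216683 - (-27 + 50220 - 1*620*(-6))/(3*621) = 216683 - (-27 + 50220 + 3720)/(3*621) = 216683 - 53913/(3*621) = 216683 - 1*17971/621 = 216683 - 17971/621 = 134542172/621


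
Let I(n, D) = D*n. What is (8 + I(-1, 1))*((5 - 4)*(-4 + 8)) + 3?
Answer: 31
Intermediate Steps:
(8 + I(-1, 1))*((5 - 4)*(-4 + 8)) + 3 = (8 + 1*(-1))*((5 - 4)*(-4 + 8)) + 3 = (8 - 1)*(1*4) + 3 = 7*4 + 3 = 28 + 3 = 31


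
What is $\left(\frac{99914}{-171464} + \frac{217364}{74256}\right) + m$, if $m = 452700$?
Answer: $\frac{6432936079022}{14210079} \approx 4.527 \cdot 10^{5}$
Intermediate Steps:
$\left(\frac{99914}{-171464} + \frac{217364}{74256}\right) + m = \left(\frac{99914}{-171464} + \frac{217364}{74256}\right) + 452700 = \left(99914 \left(- \frac{1}{171464}\right) + 217364 \cdot \frac{1}{74256}\right) + 452700 = \left(- \frac{49957}{85732} + \frac{7763}{2652}\right) + 452700 = \frac{33315722}{14210079} + 452700 = \frac{6432936079022}{14210079}$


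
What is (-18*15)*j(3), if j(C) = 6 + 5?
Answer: -2970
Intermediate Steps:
j(C) = 11
(-18*15)*j(3) = -18*15*11 = -270*11 = -2970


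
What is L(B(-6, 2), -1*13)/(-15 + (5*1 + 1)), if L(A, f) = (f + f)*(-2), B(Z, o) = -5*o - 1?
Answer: -52/9 ≈ -5.7778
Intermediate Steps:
B(Z, o) = -1 - 5*o
L(A, f) = -4*f (L(A, f) = (2*f)*(-2) = -4*f)
L(B(-6, 2), -1*13)/(-15 + (5*1 + 1)) = (-(-4)*13)/(-15 + (5*1 + 1)) = (-4*(-13))/(-15 + (5 + 1)) = 52/(-15 + 6) = 52/(-9) = 52*(-1/9) = -52/9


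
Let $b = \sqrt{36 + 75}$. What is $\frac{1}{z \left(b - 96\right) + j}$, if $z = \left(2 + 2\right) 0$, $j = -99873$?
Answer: $- \frac{1}{99873} \approx -1.0013 \cdot 10^{-5}$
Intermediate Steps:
$b = \sqrt{111} \approx 10.536$
$z = 0$ ($z = 4 \cdot 0 = 0$)
$\frac{1}{z \left(b - 96\right) + j} = \frac{1}{0 \left(\sqrt{111} - 96\right) - 99873} = \frac{1}{0 \left(-96 + \sqrt{111}\right) - 99873} = \frac{1}{0 - 99873} = \frac{1}{-99873} = - \frac{1}{99873}$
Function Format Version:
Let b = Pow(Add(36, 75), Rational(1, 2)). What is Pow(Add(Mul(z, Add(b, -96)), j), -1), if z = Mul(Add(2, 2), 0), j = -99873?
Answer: Rational(-1, 99873) ≈ -1.0013e-5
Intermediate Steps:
b = Pow(111, Rational(1, 2)) ≈ 10.536
z = 0 (z = Mul(4, 0) = 0)
Pow(Add(Mul(z, Add(b, -96)), j), -1) = Pow(Add(Mul(0, Add(Pow(111, Rational(1, 2)), -96)), -99873), -1) = Pow(Add(Mul(0, Add(-96, Pow(111, Rational(1, 2)))), -99873), -1) = Pow(Add(0, -99873), -1) = Pow(-99873, -1) = Rational(-1, 99873)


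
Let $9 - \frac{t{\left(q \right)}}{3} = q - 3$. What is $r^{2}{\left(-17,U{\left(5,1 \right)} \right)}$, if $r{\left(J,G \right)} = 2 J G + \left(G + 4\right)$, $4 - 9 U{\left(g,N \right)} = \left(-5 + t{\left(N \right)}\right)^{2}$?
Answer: $8202496$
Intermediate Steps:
$t{\left(q \right)} = 36 - 3 q$ ($t{\left(q \right)} = 27 - 3 \left(q - 3\right) = 27 - 3 \left(-3 + q\right) = 27 - \left(-9 + 3 q\right) = 36 - 3 q$)
$U{\left(g,N \right)} = \frac{4}{9} - \frac{\left(31 - 3 N\right)^{2}}{9}$ ($U{\left(g,N \right)} = \frac{4}{9} - \frac{\left(-5 - \left(-36 + 3 N\right)\right)^{2}}{9} = \frac{4}{9} - \frac{\left(31 - 3 N\right)^{2}}{9}$)
$r{\left(J,G \right)} = 4 + G + 2 G J$ ($r{\left(J,G \right)} = 2 G J + \left(4 + G\right) = 4 + G + 2 G J$)
$r^{2}{\left(-17,U{\left(5,1 \right)} \right)} = \left(4 + \left(\frac{4}{9} - \frac{\left(-31 + 3 \cdot 1\right)^{2}}{9}\right) + 2 \left(\frac{4}{9} - \frac{\left(-31 + 3 \cdot 1\right)^{2}}{9}\right) \left(-17\right)\right)^{2} = \left(4 + \left(\frac{4}{9} - \frac{\left(-31 + 3\right)^{2}}{9}\right) + 2 \left(\frac{4}{9} - \frac{\left(-31 + 3\right)^{2}}{9}\right) \left(-17\right)\right)^{2} = \left(4 + \left(\frac{4}{9} - \frac{\left(-28\right)^{2}}{9}\right) + 2 \left(\frac{4}{9} - \frac{\left(-28\right)^{2}}{9}\right) \left(-17\right)\right)^{2} = \left(4 + \left(\frac{4}{9} - \frac{784}{9}\right) + 2 \left(\frac{4}{9} - \frac{784}{9}\right) \left(-17\right)\right)^{2} = \left(4 - \frac{260}{3} + 2 \left(- \frac{260}{3}\right) \left(-17\right)\right)^{2} = \left(4 - \frac{260}{3} + \frac{8840}{3}\right)^{2} = 2864^{2} = 8202496$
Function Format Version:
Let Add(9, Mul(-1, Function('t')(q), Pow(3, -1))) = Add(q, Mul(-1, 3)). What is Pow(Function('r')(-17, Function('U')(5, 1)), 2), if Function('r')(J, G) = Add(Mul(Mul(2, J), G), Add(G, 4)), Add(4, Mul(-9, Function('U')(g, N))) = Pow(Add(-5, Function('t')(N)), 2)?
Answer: 8202496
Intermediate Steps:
Function('t')(q) = Add(36, Mul(-3, q)) (Function('t')(q) = Add(27, Mul(-3, Add(q, Mul(-1, 3)))) = Add(27, Mul(-3, Add(q, -3))) = Add(27, Mul(-3, Add(-3, q))) = Add(27, Add(9, Mul(-3, q))) = Add(36, Mul(-3, q)))
Function('U')(g, N) = Add(Rational(4, 9), Mul(Rational(-1, 9), Pow(Add(31, Mul(-3, N)), 2))) (Function('U')(g, N) = Add(Rational(4, 9), Mul(Rational(-1, 9), Pow(Add(-5, Add(36, Mul(-3, N))), 2))) = Add(Rational(4, 9), Mul(Rational(-1, 9), Pow(Add(31, Mul(-3, N)), 2))))
Function('r')(J, G) = Add(4, G, Mul(2, G, J)) (Function('r')(J, G) = Add(Mul(2, G, J), Add(4, G)) = Add(4, G, Mul(2, G, J)))
Pow(Function('r')(-17, Function('U')(5, 1)), 2) = Pow(Add(4, Add(Rational(4, 9), Mul(Rational(-1, 9), Pow(Add(-31, Mul(3, 1)), 2))), Mul(2, Add(Rational(4, 9), Mul(Rational(-1, 9), Pow(Add(-31, Mul(3, 1)), 2))), -17)), 2) = Pow(Add(4, Add(Rational(4, 9), Mul(Rational(-1, 9), Pow(Add(-31, 3), 2))), Mul(2, Add(Rational(4, 9), Mul(Rational(-1, 9), Pow(Add(-31, 3), 2))), -17)), 2) = Pow(Add(4, Add(Rational(4, 9), Mul(Rational(-1, 9), Pow(-28, 2))), Mul(2, Add(Rational(4, 9), Mul(Rational(-1, 9), Pow(-28, 2))), -17)), 2) = Pow(Add(4, Add(Rational(4, 9), Mul(Rational(-1, 9), 784)), Mul(2, Add(Rational(4, 9), Mul(Rational(-1, 9), 784)), -17)), 2) = Pow(Add(4, Add(Rational(4, 9), Rational(-784, 9)), Mul(2, Add(Rational(4, 9), Rational(-784, 9)), -17)), 2) = Pow(Add(4, Rational(-260, 3), Mul(2, Rational(-260, 3), -17)), 2) = Pow(Add(4, Rational(-260, 3), Rational(8840, 3)), 2) = Pow(2864, 2) = 8202496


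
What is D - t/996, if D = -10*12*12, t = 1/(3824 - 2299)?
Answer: -2187216001/1518900 ≈ -1440.0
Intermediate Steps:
t = 1/1525 ≈ 0.00065574
D = -1440 (D = -120*12 = -1440)
D - t/996 = -1440 - 1/(1525*996) = -1440 - 1*1/1518900 = -1440 - 1/1518900 = -2187216001/1518900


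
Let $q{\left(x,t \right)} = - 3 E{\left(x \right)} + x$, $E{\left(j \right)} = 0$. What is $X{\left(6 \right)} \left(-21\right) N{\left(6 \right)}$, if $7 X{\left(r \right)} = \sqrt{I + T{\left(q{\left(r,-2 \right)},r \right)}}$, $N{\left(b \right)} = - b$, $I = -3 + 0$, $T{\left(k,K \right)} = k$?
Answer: $18 \sqrt{3} \approx 31.177$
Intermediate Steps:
$q{\left(x,t \right)} = x$ ($q{\left(x,t \right)} = \left(-3\right) 0 + x = 0 + x = x$)
$I = -3$
$X{\left(r \right)} = \frac{\sqrt{-3 + r}}{7}$
$X{\left(6 \right)} \left(-21\right) N{\left(6 \right)} = \frac{\sqrt{-3 + 6}}{7} \left(-21\right) \left(\left(-1\right) 6\right) = \frac{\sqrt{3}}{7} \left(-21\right) \left(-6\right) = - 3 \sqrt{3} \left(-6\right) = 18 \sqrt{3}$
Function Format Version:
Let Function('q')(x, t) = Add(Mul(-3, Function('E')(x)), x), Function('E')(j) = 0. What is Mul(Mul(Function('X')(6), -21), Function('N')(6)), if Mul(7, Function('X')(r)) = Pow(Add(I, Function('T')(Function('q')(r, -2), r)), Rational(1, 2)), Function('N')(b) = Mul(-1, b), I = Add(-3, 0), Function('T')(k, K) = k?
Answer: Mul(18, Pow(3, Rational(1, 2))) ≈ 31.177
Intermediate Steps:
Function('q')(x, t) = x (Function('q')(x, t) = Add(Mul(-3, 0), x) = Add(0, x) = x)
I = -3
Function('X')(r) = Mul(Rational(1, 7), Pow(Add(-3, r), Rational(1, 2)))
Mul(Mul(Function('X')(6), -21), Function('N')(6)) = Mul(Mul(Mul(Rational(1, 7), Pow(Add(-3, 6), Rational(1, 2))), -21), Mul(-1, 6)) = Mul(Mul(Mul(Rational(1, 7), Pow(3, Rational(1, 2))), -21), -6) = Mul(Mul(-3, Pow(3, Rational(1, 2))), -6) = Mul(18, Pow(3, Rational(1, 2)))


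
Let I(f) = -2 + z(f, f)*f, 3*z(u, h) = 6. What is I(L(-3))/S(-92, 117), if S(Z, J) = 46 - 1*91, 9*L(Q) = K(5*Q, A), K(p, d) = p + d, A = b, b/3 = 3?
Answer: 2/27 ≈ 0.074074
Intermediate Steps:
b = 9 (b = 3*3 = 9)
A = 9
z(u, h) = 2 (z(u, h) = (1/3)*6 = 2)
K(p, d) = d + p
L(Q) = 1 + 5*Q/9 (L(Q) = (9 + 5*Q)/9 = 1 + 5*Q/9)
I(f) = -2 + 2*f
S(Z, J) = -45 (S(Z, J) = 46 - 91 = -45)
I(L(-3))/S(-92, 117) = (-2 + 2*(1 + (5/9)*(-3)))/(-45) = (-2 + 2*(1 - 5/3))*(-1/45) = (-2 + 2*(-2/3))*(-1/45) = (-2 - 4/3)*(-1/45) = -10/3*(-1/45) = 2/27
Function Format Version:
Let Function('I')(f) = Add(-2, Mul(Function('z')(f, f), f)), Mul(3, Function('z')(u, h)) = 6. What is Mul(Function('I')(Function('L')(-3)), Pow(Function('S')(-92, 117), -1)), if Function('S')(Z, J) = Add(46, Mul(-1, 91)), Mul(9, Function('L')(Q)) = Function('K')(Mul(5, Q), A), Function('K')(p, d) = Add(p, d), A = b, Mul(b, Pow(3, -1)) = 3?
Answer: Rational(2, 27) ≈ 0.074074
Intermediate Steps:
b = 9 (b = Mul(3, 3) = 9)
A = 9
Function('z')(u, h) = 2 (Function('z')(u, h) = Mul(Rational(1, 3), 6) = 2)
Function('K')(p, d) = Add(d, p)
Function('L')(Q) = Add(1, Mul(Rational(5, 9), Q)) (Function('L')(Q) = Mul(Rational(1, 9), Add(9, Mul(5, Q))) = Add(1, Mul(Rational(5, 9), Q)))
Function('I')(f) = Add(-2, Mul(2, f))
Function('S')(Z, J) = -45 (Function('S')(Z, J) = Add(46, -91) = -45)
Mul(Function('I')(Function('L')(-3)), Pow(Function('S')(-92, 117), -1)) = Mul(Add(-2, Mul(2, Add(1, Mul(Rational(5, 9), -3)))), Pow(-45, -1)) = Mul(Add(-2, Mul(2, Add(1, Rational(-5, 3)))), Rational(-1, 45)) = Mul(Add(-2, Mul(2, Rational(-2, 3))), Rational(-1, 45)) = Mul(Add(-2, Rational(-4, 3)), Rational(-1, 45)) = Mul(Rational(-10, 3), Rational(-1, 45)) = Rational(2, 27)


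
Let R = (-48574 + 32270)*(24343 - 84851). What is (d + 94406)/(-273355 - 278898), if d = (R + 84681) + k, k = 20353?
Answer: -986721872/552253 ≈ -1786.7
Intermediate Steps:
R = 986522432 (R = -16304*(-60508) = 986522432)
d = 986627466 (d = (986522432 + 84681) + 20353 = 986607113 + 20353 = 986627466)
(d + 94406)/(-273355 - 278898) = (986627466 + 94406)/(-273355 - 278898) = 986721872/(-552253) = 986721872*(-1/552253) = -986721872/552253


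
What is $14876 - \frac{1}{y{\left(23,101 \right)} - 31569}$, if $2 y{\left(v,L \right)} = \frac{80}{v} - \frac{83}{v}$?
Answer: $\frac{21602585098}{1452177} \approx 14876.0$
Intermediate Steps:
$y{\left(v,L \right)} = - \frac{3}{2 v}$ ($y{\left(v,L \right)} = \frac{\frac{80}{v} - \frac{83}{v}}{2} = \frac{\left(-3\right) \frac{1}{v}}{2} = - \frac{3}{2 v}$)
$14876 - \frac{1}{y{\left(23,101 \right)} - 31569} = 14876 - \frac{1}{- \frac{3}{2 \cdot 23} - 31569} = 14876 - \frac{1}{\left(- \frac{3}{2}\right) \frac{1}{23} - 31569} = 14876 - \frac{1}{- \frac{3}{46} - 31569} = 14876 - \frac{1}{- \frac{1452177}{46}} = 14876 - - \frac{46}{1452177} = 14876 + \frac{46}{1452177} = \frac{21602585098}{1452177}$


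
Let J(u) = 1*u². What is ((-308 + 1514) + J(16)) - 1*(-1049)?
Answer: 2511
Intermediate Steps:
J(u) = u²
((-308 + 1514) + J(16)) - 1*(-1049) = ((-308 + 1514) + 16²) - 1*(-1049) = (1206 + 256) + 1049 = 1462 + 1049 = 2511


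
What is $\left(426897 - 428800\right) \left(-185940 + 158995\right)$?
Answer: $51276335$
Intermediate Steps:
$\left(426897 - 428800\right) \left(-185940 + 158995\right) = \left(-1903\right) \left(-26945\right) = 51276335$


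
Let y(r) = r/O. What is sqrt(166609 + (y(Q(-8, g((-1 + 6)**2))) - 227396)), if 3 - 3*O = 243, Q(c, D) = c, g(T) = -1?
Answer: 3*I*sqrt(675410)/10 ≈ 246.55*I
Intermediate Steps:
O = -80 (O = 1 - 1/3*243 = 1 - 81 = -80)
y(r) = -r/80 (y(r) = r/(-80) = r*(-1/80) = -r/80)
sqrt(166609 + (y(Q(-8, g((-1 + 6)**2))) - 227396)) = sqrt(166609 + (-1/80*(-8) - 227396)) = sqrt(166609 + (1/10 - 227396)) = sqrt(166609 - 2273959/10) = sqrt(-607869/10) = 3*I*sqrt(675410)/10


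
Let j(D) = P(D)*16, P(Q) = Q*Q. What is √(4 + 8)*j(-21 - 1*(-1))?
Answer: 12800*√3 ≈ 22170.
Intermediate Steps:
P(Q) = Q²
j(D) = 16*D² (j(D) = D²*16 = 16*D²)
√(4 + 8)*j(-21 - 1*(-1)) = √(4 + 8)*(16*(-21 - 1*(-1))²) = √12*(16*(-21 + 1)²) = (2*√3)*(16*(-20)²) = (2*√3)*(16*400) = (2*√3)*6400 = 12800*√3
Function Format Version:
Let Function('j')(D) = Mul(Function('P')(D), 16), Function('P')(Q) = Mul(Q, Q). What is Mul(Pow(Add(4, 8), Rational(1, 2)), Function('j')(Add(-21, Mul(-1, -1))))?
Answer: Mul(12800, Pow(3, Rational(1, 2))) ≈ 22170.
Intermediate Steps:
Function('P')(Q) = Pow(Q, 2)
Function('j')(D) = Mul(16, Pow(D, 2)) (Function('j')(D) = Mul(Pow(D, 2), 16) = Mul(16, Pow(D, 2)))
Mul(Pow(Add(4, 8), Rational(1, 2)), Function('j')(Add(-21, Mul(-1, -1)))) = Mul(Pow(Add(4, 8), Rational(1, 2)), Mul(16, Pow(Add(-21, Mul(-1, -1)), 2))) = Mul(Pow(12, Rational(1, 2)), Mul(16, Pow(Add(-21, 1), 2))) = Mul(Mul(2, Pow(3, Rational(1, 2))), Mul(16, Pow(-20, 2))) = Mul(Mul(2, Pow(3, Rational(1, 2))), Mul(16, 400)) = Mul(Mul(2, Pow(3, Rational(1, 2))), 6400) = Mul(12800, Pow(3, Rational(1, 2)))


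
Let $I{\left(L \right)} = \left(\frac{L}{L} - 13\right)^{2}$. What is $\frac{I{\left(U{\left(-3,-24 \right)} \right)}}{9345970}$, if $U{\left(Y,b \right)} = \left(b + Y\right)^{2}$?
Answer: $\frac{72}{4672985} \approx 1.5408 \cdot 10^{-5}$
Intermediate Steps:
$U{\left(Y,b \right)} = \left(Y + b\right)^{2}$
$I{\left(L \right)} = 144$ ($I{\left(L \right)} = \left(1 - 13\right)^{2} = \left(-12\right)^{2} = 144$)
$\frac{I{\left(U{\left(-3,-24 \right)} \right)}}{9345970} = \frac{144}{9345970} = 144 \cdot \frac{1}{9345970} = \frac{72}{4672985}$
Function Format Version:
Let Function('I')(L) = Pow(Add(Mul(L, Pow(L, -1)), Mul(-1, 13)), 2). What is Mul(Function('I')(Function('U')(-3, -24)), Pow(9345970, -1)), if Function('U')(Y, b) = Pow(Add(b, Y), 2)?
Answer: Rational(72, 4672985) ≈ 1.5408e-5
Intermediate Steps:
Function('U')(Y, b) = Pow(Add(Y, b), 2)
Function('I')(L) = 144 (Function('I')(L) = Pow(Add(1, -13), 2) = Pow(-12, 2) = 144)
Mul(Function('I')(Function('U')(-3, -24)), Pow(9345970, -1)) = Mul(144, Pow(9345970, -1)) = Mul(144, Rational(1, 9345970)) = Rational(72, 4672985)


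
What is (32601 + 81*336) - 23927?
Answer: 35890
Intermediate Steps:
(32601 + 81*336) - 23927 = (32601 + 27216) - 23927 = 59817 - 23927 = 35890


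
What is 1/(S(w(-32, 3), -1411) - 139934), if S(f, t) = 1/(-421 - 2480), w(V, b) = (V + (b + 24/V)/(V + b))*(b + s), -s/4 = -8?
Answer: -2901/405948535 ≈ -7.1462e-6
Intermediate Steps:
s = 32 (s = -4*(-8) = 32)
w(V, b) = (32 + b)*(V + (b + 24/V)/(V + b)) (w(V, b) = (V + (b + 24/V)/(V + b))*(b + 32) = (V + (b + 24/V)/(V + b))*(32 + b) = (32 + b)*(V + (b + 24/V)/(V + b)))
S(f, t) = -1/2901 (S(f, t) = 1/(-2901) = -1/2901)
1/(S(w(-32, 3), -1411) - 139934) = 1/(-1/2901 - 139934) = 1/(-405948535/2901) = -2901/405948535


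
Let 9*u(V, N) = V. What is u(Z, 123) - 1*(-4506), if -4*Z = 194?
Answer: 81011/18 ≈ 4500.6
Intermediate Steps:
Z = -97/2 (Z = -¼*194 = -97/2 ≈ -48.500)
u(V, N) = V/9
u(Z, 123) - 1*(-4506) = (⅑)*(-97/2) - 1*(-4506) = -97/18 + 4506 = 81011/18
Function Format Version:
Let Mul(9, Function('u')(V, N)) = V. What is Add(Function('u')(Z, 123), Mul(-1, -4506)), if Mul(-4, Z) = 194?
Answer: Rational(81011, 18) ≈ 4500.6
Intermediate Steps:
Z = Rational(-97, 2) (Z = Mul(Rational(-1, 4), 194) = Rational(-97, 2) ≈ -48.500)
Function('u')(V, N) = Mul(Rational(1, 9), V)
Add(Function('u')(Z, 123), Mul(-1, -4506)) = Add(Mul(Rational(1, 9), Rational(-97, 2)), Mul(-1, -4506)) = Add(Rational(-97, 18), 4506) = Rational(81011, 18)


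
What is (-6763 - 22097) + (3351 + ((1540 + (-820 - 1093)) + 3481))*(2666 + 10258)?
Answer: 83447256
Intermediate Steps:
(-6763 - 22097) + (3351 + ((1540 + (-820 - 1093)) + 3481))*(2666 + 10258) = -28860 + (3351 + ((1540 - 1913) + 3481))*12924 = -28860 + (3351 + (-373 + 3481))*12924 = -28860 + (3351 + 3108)*12924 = -28860 + 6459*12924 = -28860 + 83476116 = 83447256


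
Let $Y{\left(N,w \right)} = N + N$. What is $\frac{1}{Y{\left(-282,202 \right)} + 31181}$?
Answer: $\frac{1}{30617} \approx 3.2662 \cdot 10^{-5}$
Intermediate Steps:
$Y{\left(N,w \right)} = 2 N$
$\frac{1}{Y{\left(-282,202 \right)} + 31181} = \frac{1}{2 \left(-282\right) + 31181} = \frac{1}{-564 + 31181} = \frac{1}{30617}$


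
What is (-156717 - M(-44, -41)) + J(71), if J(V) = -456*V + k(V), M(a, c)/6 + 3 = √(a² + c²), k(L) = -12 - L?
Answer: -189158 - 6*√3617 ≈ -1.8952e+5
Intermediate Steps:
M(a, c) = -18 + 6*√(a² + c²)
J(V) = -12 - 457*V (J(V) = -456*V + (-12 - V) = -12 - 457*V)
(-156717 - M(-44, -41)) + J(71) = (-156717 - (-18 + 6*√((-44)² + (-41)²))) + (-12 - 457*71) = (-156717 - (-18 + 6*√(1936 + 1681))) + (-12 - 32447) = (-156717 - (-18 + 6*√3617)) - 32459 = (-156717 + (18 - 6*√3617)) - 32459 = (-156699 - 6*√3617) - 32459 = -189158 - 6*√3617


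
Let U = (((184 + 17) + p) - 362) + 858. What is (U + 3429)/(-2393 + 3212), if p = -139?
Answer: 443/91 ≈ 4.8681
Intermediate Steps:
U = 558 (U = (((184 + 17) - 139) - 362) + 858 = ((201 - 139) - 362) + 858 = (62 - 362) + 858 = -300 + 858 = 558)
(U + 3429)/(-2393 + 3212) = (558 + 3429)/(-2393 + 3212) = 3987/819 = 3987*(1/819) = 443/91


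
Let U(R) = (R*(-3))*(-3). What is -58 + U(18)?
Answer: 104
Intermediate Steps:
U(R) = 9*R (U(R) = -3*R*(-3) = 9*R)
-58 + U(18) = -58 + 9*18 = -58 + 162 = 104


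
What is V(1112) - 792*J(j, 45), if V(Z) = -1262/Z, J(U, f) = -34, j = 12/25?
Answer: 14971337/556 ≈ 26927.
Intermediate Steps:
j = 12/25 (j = 12*(1/25) = 12/25 ≈ 0.48000)
V(1112) - 792*J(j, 45) = -1262/1112 - 792*(-34) = -1262*1/1112 - 1*(-26928) = -631/556 + 26928 = 14971337/556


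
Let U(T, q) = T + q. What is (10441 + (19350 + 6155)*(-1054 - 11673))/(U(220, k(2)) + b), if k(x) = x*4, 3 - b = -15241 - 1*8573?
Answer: -46370242/3435 ≈ -13499.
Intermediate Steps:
b = 23817 (b = 3 - (-15241 - 1*8573) = 3 - (-15241 - 8573) = 3 - 1*(-23814) = 3 + 23814 = 23817)
k(x) = 4*x
(10441 + (19350 + 6155)*(-1054 - 11673))/(U(220, k(2)) + b) = (10441 + (19350 + 6155)*(-1054 - 11673))/((220 + 4*2) + 23817) = (10441 + 25505*(-12727))/((220 + 8) + 23817) = (10441 - 324602135)/(228 + 23817) = -324591694/24045 = -324591694*1/24045 = -46370242/3435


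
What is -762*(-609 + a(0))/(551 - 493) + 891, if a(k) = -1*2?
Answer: 258630/29 ≈ 8918.3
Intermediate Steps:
a(k) = -2
-762*(-609 + a(0))/(551 - 493) + 891 = -762*(-609 - 2)/(551 - 493) + 891 = -(-465582)/58 + 891 = -762*(-611/58) + 891 = 232791/29 + 891 = 258630/29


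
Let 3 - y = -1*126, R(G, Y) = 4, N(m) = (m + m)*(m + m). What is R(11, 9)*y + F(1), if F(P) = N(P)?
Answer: 520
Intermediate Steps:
N(m) = 4*m² (N(m) = (2*m)*(2*m) = 4*m²)
y = 129 (y = 3 - (-1)*126 = 3 - 1*(-126) = 3 + 126 = 129)
F(P) = 4*P²
R(11, 9)*y + F(1) = 4*129 + 4*1² = 516 + 4*1 = 516 + 4 = 520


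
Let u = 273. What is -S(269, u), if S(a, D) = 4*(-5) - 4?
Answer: 24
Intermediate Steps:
S(a, D) = -24 (S(a, D) = -20 - 4 = -24)
-S(269, u) = -1*(-24) = 24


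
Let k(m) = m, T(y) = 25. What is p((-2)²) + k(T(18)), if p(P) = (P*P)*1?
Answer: 41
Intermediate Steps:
p(P) = P² (p(P) = P²*1 = P²)
p((-2)²) + k(T(18)) = ((-2)²)² + 25 = 4² + 25 = 16 + 25 = 41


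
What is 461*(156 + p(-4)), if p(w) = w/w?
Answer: 72377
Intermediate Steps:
p(w) = 1
461*(156 + p(-4)) = 461*(156 + 1) = 461*157 = 72377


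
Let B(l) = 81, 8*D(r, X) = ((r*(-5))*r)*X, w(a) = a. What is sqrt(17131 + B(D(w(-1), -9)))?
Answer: 2*sqrt(4303) ≈ 131.19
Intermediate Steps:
D(r, X) = -5*X*r**2/8 (D(r, X) = (((r*(-5))*r)*X)/8 = (((-5*r)*r)*X)/8 = ((-5*r**2)*X)/8 = (-5*X*r**2)/8 = -5*X*r**2/8)
sqrt(17131 + B(D(w(-1), -9))) = sqrt(17131 + 81) = sqrt(17212) = 2*sqrt(4303)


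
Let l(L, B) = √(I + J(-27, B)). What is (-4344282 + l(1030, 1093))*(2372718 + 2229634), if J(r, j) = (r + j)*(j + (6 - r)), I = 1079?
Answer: -19993914951264 + 4602352*√1201395 ≈ -1.9989e+13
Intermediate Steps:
J(r, j) = (j + r)*(6 + j - r)
l(L, B) = √(188 + B² + 6*B) (l(L, B) = √(1079 + (B² - 1*(-27)² + 6*B + 6*(-27))) = √(1079 + (B² - 1*729 + 6*B - 162)) = √(1079 + (B² - 729 + 6*B - 162)) = √(1079 + (-891 + B² + 6*B)) = √(188 + B² + 6*B))
(-4344282 + l(1030, 1093))*(2372718 + 2229634) = (-4344282 + √(188 + 1093² + 6*1093))*(2372718 + 2229634) = (-4344282 + √(188 + 1194649 + 6558))*4602352 = (-4344282 + √1201395)*4602352 = -19993914951264 + 4602352*√1201395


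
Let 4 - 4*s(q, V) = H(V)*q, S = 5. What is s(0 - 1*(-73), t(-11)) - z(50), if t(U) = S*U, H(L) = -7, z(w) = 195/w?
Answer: 2497/20 ≈ 124.85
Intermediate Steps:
t(U) = 5*U
s(q, V) = 1 + 7*q/4 (s(q, V) = 1 - (-7)*q/4 = 1 + 7*q/4)
s(0 - 1*(-73), t(-11)) - z(50) = (1 + 7*(0 - 1*(-73))/4) - 195/50 = (1 + 7*(0 + 73)/4) - 195/50 = (1 + (7/4)*73) - 1*39/10 = (1 + 511/4) - 39/10 = 515/4 - 39/10 = 2497/20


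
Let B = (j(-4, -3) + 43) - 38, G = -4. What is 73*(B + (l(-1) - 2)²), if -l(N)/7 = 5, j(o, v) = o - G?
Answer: 100302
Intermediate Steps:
j(o, v) = 4 + o (j(o, v) = o - 1*(-4) = o + 4 = 4 + o)
l(N) = -35 (l(N) = -7*5 = -35)
B = 5 (B = ((4 - 4) + 43) - 38 = (0 + 43) - 38 = 43 - 38 = 5)
73*(B + (l(-1) - 2)²) = 73*(5 + (-35 - 2)²) = 73*(5 + (-37)²) = 73*(5 + 1369) = 73*1374 = 100302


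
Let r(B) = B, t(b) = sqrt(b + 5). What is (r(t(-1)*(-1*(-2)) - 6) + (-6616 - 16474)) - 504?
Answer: -23596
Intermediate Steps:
t(b) = sqrt(5 + b)
(r(t(-1)*(-1*(-2)) - 6) + (-6616 - 16474)) - 504 = ((sqrt(5 - 1)*(-1*(-2)) - 6) + (-6616 - 16474)) - 504 = ((sqrt(4)*2 - 6) - 23090) - 504 = ((2*2 - 6) - 23090) - 504 = ((4 - 6) - 23090) - 504 = (-2 - 23090) - 504 = -23092 - 504 = -23596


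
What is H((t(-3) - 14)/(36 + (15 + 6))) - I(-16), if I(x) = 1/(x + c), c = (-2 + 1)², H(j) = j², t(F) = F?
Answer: 2528/16245 ≈ 0.15562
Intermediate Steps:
c = 1 (c = (-1)² = 1)
I(x) = 1/(1 + x) (I(x) = 1/(x + 1) = 1/(1 + x))
H((t(-3) - 14)/(36 + (15 + 6))) - I(-16) = ((-3 - 14)/(36 + (15 + 6)))² - 1/(1 - 16) = (-17/(36 + 21))² - 1/(-15) = (-17/57)² - 1*(-1/15) = (-17*1/57)² + 1/15 = (-17/57)² + 1/15 = 289/3249 + 1/15 = 2528/16245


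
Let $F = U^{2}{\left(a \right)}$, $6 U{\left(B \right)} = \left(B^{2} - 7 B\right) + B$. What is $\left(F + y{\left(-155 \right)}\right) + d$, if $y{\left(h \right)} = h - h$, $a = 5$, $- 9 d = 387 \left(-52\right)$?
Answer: $\frac{80521}{36} \approx 2236.7$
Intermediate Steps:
$d = 2236$ ($d = - \frac{387 \left(-52\right)}{9} = \left(- \frac{1}{9}\right) \left(-20124\right) = 2236$)
$U{\left(B \right)} = - B + \frac{B^{2}}{6}$ ($U{\left(B \right)} = \frac{\left(B^{2} - 7 B\right) + B}{6} = \frac{B^{2} - 6 B}{6} = - B + \frac{B^{2}}{6}$)
$y{\left(h \right)} = 0$
$F = \frac{25}{36}$ ($F = \left(\frac{1}{6} \cdot 5 \left(-6 + 5\right)\right)^{2} = \left(\frac{1}{6} \cdot 5 \left(-1\right)\right)^{2} = \left(- \frac{5}{6}\right)^{2} = \frac{25}{36} \approx 0.69444$)
$\left(F + y{\left(-155 \right)}\right) + d = \left(\frac{25}{36} + 0\right) + 2236 = \frac{25}{36} + 2236 = \frac{80521}{36}$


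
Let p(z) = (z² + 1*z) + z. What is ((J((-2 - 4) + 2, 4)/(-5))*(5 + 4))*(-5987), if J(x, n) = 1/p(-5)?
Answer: 17961/25 ≈ 718.44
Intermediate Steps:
p(z) = z² + 2*z (p(z) = (z² + z) + z = (z + z²) + z = z² + 2*z)
J(x, n) = 1/15 (J(x, n) = 1/(-5*(2 - 5)) = 1/(-5*(-3)) = 1/15)
((J((-2 - 4) + 2, 4)/(-5))*(5 + 4))*(-5987) = (((1/15)/(-5))*(5 + 4))*(-5987) = (((1/15)*(-⅕))*9)*(-5987) = -1/75*9*(-5987) = -3/25*(-5987) = 17961/25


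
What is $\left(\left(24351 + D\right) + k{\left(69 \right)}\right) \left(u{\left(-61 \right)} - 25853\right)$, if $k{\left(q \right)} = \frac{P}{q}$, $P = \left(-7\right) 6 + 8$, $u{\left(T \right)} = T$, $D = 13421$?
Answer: $- \frac{22512649292}{23} \approx -9.7881 \cdot 10^{8}$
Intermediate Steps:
$P = -34$ ($P = -42 + 8 = -34$)
$k{\left(q \right)} = - \frac{34}{q}$
$\left(\left(24351 + D\right) + k{\left(69 \right)}\right) \left(u{\left(-61 \right)} - 25853\right) = \left(\left(24351 + 13421\right) - \frac{34}{69}\right) \left(-61 - 25853\right) = \left(37772 - \frac{34}{69}\right) \left(-25914\right) = \frac{2606234}{69} \left(-25914\right) = - \frac{22512649292}{23}$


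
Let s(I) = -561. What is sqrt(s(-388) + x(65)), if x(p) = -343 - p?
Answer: I*sqrt(969) ≈ 31.129*I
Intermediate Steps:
sqrt(s(-388) + x(65)) = sqrt(-561 + (-343 - 1*65)) = sqrt(-561 + (-343 - 65)) = sqrt(-561 - 408) = sqrt(-969) = I*sqrt(969)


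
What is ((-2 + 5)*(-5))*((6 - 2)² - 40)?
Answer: 360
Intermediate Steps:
((-2 + 5)*(-5))*((6 - 2)² - 40) = (3*(-5))*(4² - 40) = -15*(16 - 40) = -15*(-24) = 360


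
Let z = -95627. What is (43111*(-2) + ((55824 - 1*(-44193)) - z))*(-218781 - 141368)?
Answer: -39408223878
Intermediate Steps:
(43111*(-2) + ((55824 - 1*(-44193)) - z))*(-218781 - 141368) = (43111*(-2) + ((55824 - 1*(-44193)) - 1*(-95627)))*(-218781 - 141368) = (-86222 + ((55824 + 44193) + 95627))*(-360149) = (-86222 + (100017 + 95627))*(-360149) = (-86222 + 195644)*(-360149) = 109422*(-360149) = -39408223878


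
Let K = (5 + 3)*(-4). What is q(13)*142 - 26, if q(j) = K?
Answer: -4570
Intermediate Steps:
K = -32 (K = 8*(-4) = -32)
q(j) = -32
q(13)*142 - 26 = -32*142 - 26 = -4544 - 26 = -4570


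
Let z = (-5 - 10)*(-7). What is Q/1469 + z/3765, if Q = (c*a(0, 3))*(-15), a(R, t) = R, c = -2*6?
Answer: 7/251 ≈ 0.027888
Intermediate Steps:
c = -12
Q = 0 (Q = -12*0*(-15) = 0*(-15) = 0)
z = 105 (z = -15*(-7) = 105)
Q/1469 + z/3765 = 0/1469 + 105/3765 = 0*(1/1469) + 105*(1/3765) = 0 + 7/251 = 7/251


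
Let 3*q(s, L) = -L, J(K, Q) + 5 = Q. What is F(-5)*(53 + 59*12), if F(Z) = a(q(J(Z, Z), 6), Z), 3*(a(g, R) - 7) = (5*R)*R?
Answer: 111106/3 ≈ 37035.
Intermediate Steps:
J(K, Q) = -5 + Q
q(s, L) = -L/3 (q(s, L) = (-L)/3 = -L/3)
a(g, R) = 7 + 5*R**2/3 (a(g, R) = 7 + ((5*R)*R)/3 = 7 + (5*R**2)/3 = 7 + 5*R**2/3)
F(Z) = 7 + 5*Z**2/3
F(-5)*(53 + 59*12) = (7 + (5/3)*(-5)**2)*(53 + 59*12) = (7 + (5/3)*25)*(53 + 708) = (7 + 125/3)*761 = (146/3)*761 = 111106/3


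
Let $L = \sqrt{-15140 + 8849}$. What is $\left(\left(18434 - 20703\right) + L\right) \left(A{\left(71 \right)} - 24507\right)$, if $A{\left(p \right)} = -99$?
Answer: $55831014 - 73818 i \sqrt{699} \approx 5.5831 \cdot 10^{7} - 1.9516 \cdot 10^{6} i$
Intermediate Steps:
$L = 3 i \sqrt{699}$ ($L = \sqrt{-6291} = 3 i \sqrt{699} \approx 79.316 i$)
$\left(\left(18434 - 20703\right) + L\right) \left(A{\left(71 \right)} - 24507\right) = \left(\left(18434 - 20703\right) + 3 i \sqrt{699}\right) \left(-99 - 24507\right) = \left(-2269 + 3 i \sqrt{699}\right) \left(-24606\right) = 55831014 - 73818 i \sqrt{699}$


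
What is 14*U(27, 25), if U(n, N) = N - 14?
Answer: 154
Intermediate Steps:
U(n, N) = -14 + N
14*U(27, 25) = 14*(-14 + 25) = 14*11 = 154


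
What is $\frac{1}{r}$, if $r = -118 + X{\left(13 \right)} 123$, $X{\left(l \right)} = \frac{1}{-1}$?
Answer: $- \frac{1}{241} \approx -0.0041494$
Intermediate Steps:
$X{\left(l \right)} = -1$
$r = -241$ ($r = -118 - 123 = -241$)
$\frac{1}{r} = \frac{1}{-241} = - \frac{1}{241}$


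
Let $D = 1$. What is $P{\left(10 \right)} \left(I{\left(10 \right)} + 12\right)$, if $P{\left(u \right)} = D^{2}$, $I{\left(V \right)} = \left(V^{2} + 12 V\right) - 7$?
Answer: $225$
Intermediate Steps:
$I{\left(V \right)} = -7 + V^{2} + 12 V$
$P{\left(u \right)} = 1$ ($P{\left(u \right)} = 1^{2} = 1$)
$P{\left(10 \right)} \left(I{\left(10 \right)} + 12\right) = 1 \left(\left(-7 + 10^{2} + 12 \cdot 10\right) + 12\right) = 1 \left(\left(-7 + 100 + 120\right) + 12\right) = 1 \left(213 + 12\right) = 1 \cdot 225 = 225$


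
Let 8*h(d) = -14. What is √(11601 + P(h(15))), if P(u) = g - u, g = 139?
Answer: √46967/2 ≈ 108.36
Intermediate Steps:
h(d) = -7/4 (h(d) = (⅛)*(-14) = -7/4)
P(u) = 139 - u
√(11601 + P(h(15))) = √(11601 + (139 - 1*(-7/4))) = √(11601 + (139 + 7/4)) = √(11601 + 563/4) = √(46967/4) = √46967/2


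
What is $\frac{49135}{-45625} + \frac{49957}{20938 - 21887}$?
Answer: $- \frac{6372376}{118625} \approx -53.719$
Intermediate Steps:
$\frac{49135}{-45625} + \frac{49957}{20938 - 21887} = 49135 \left(- \frac{1}{45625}\right) + \frac{49957}{-949} = - \frac{9827}{9125} + 49957 \left(- \frac{1}{949}\right) = - \frac{9827}{9125} - \frac{49957}{949} = - \frac{6372376}{118625}$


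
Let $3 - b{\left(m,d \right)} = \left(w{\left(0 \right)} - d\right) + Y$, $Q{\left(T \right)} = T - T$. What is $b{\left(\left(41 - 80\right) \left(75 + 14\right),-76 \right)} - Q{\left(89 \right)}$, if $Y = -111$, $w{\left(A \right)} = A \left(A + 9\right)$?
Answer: $38$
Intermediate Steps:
$Q{\left(T \right)} = 0$
$w{\left(A \right)} = A \left(9 + A\right)$
$b{\left(m,d \right)} = 114 + d$ ($b{\left(m,d \right)} = 3 - \left(\left(0 \left(9 + 0\right) - d\right) - 111\right) = 3 - \left(\left(0 \cdot 9 - d\right) - 111\right) = 3 - \left(\left(0 - d\right) - 111\right) = 3 - \left(- d - 111\right) = 3 - \left(-111 - d\right) = 3 + \left(111 + d\right) = 114 + d$)
$b{\left(\left(41 - 80\right) \left(75 + 14\right),-76 \right)} - Q{\left(89 \right)} = \left(114 - 76\right) - 0 = 38 + 0 = 38$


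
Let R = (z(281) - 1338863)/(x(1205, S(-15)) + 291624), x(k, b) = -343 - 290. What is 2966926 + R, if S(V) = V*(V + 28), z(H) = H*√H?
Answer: 863347424803/290991 + 281*√281/290991 ≈ 2.9669e+6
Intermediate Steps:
z(H) = H^(3/2)
S(V) = V*(28 + V)
x(k, b) = -633
R = -1338863/290991 + 281*√281/290991 (R = (281^(3/2) - 1338863)/(-633 + 291624) = (281*√281 - 1338863)/290991 = (-1338863 + 281*√281)*(1/290991) = -1338863/290991 + 281*√281/290991 ≈ -4.5849)
2966926 + R = 2966926 + (-1338863/290991 + 281*√281/290991) = 863347424803/290991 + 281*√281/290991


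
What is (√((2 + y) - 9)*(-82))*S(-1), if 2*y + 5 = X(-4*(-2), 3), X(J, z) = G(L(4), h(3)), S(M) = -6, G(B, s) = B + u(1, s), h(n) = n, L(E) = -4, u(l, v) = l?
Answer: 492*I*√11 ≈ 1631.8*I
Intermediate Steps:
G(B, s) = 1 + B (G(B, s) = B + 1 = 1 + B)
X(J, z) = -3 (X(J, z) = 1 - 4 = -3)
y = -4 (y = -5/2 + (½)*(-3) = -5/2 - 3/2 = -4)
(√((2 + y) - 9)*(-82))*S(-1) = (√((2 - 4) - 9)*(-82))*(-6) = (√(-2 - 9)*(-82))*(-6) = (√(-11)*(-82))*(-6) = ((I*√11)*(-82))*(-6) = -82*I*√11*(-6) = 492*I*√11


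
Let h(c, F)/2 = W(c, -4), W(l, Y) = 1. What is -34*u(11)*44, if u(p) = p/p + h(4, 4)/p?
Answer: -1768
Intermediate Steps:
h(c, F) = 2 (h(c, F) = 2*1 = 2)
u(p) = 1 + 2/p (u(p) = p/p + 2/p = 1 + 2/p)
-34*u(11)*44 = -34*(2 + 11)/11*44 = -34*13/11*44 = -442/11*44 = -1768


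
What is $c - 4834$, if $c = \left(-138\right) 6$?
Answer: $-5662$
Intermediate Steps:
$c = -828$
$c - 4834 = -828 - 4834 = -5662$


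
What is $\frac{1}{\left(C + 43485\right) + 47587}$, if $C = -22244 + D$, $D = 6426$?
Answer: $\frac{1}{75254} \approx 1.3288 \cdot 10^{-5}$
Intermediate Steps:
$C = -15818$ ($C = -22244 + 6426 = -15818$)
$\frac{1}{\left(C + 43485\right) + 47587} = \frac{1}{\left(-15818 + 43485\right) + 47587} = \frac{1}{27667 + 47587} = \frac{1}{75254}$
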